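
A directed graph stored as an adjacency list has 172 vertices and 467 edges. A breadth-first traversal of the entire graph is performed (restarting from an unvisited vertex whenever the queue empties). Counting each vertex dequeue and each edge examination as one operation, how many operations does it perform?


A full BFS traversal dequeues each vertex once and examines each edge once.
Vertex visits: 172
Edge visits: 467
V + E = 172 + 467 = 639


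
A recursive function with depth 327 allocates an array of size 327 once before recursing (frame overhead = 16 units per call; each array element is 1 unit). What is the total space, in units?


Array allocation: 327 units (allocated once)
Stack frames: 327 deep * 16 per frame = 5232 units
Total = 327 + 5232 = 5559


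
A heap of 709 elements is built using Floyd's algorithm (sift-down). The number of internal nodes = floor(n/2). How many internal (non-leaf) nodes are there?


Leaf nodes occupy roughly half the array.
Sift-down is called for each internal node, starting from the last one.
Internal nodes = floor(n/2) = floor(709/2) = 354


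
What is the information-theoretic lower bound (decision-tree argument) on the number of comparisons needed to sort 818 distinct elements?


A binary decision tree of height h has at most 2^h leaves and needs at least n! of them, so h >= ceil(log2(n!)).
818! is far too large to multiply out, so use Stirling's series:
  ln(n!) ~ n ln n - n + (1/2) ln(2 pi n) + 1/(12n)  (error below 1/(360 n^3), negligible here)
  ln(818) = 6.7068623
  n ln n = 818 * 6.7068623 = 5486.2134
  (1/2) ln(2 pi * 818) = (1/2) ln(5139.6456) = 4.2724
  1/(12*818) = 0.0001
  ln(818!) ~ 5486.2134 - 818 + 4.2724 + 0.0001 = 4672.4859
Convert to base 2: log2(818!) = 4672.4859 / ln 2 = 4672.4859 / 0.69314718 = 6740.9722
ceil(6740.9722) = 6741


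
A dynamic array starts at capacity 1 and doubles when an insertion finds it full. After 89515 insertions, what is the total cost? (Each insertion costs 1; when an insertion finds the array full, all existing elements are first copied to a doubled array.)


Insertion cost: 89515 (one per element)
Resizes occur just before inserting elements 2, 3, 5, 9, ...
Elements copied at each resize: 1 + 2 + 4 + 8 + 16 + 32 + 64 + 128 + 256 + 512 + 1024 + 2048 + 4096 + 8192 + 16384 + 32768 + 65536
Sum of copies = 131071 (geometric series: 2^k - 1)
Total = 89515 + 131071 = 220586


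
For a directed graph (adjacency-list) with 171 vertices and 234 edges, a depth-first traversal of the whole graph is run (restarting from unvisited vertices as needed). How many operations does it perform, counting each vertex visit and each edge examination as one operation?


A full DFS traversal visits each vertex once and examines each edge once.
V = 171
E = 234
Sum = 171 + 234 = 405


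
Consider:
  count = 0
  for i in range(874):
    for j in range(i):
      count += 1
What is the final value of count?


For each i, the inner loop runs i times:
  i=0: inner runs 0 times
  i=1: inner runs 1 time
  i=2: inner runs 2 times
  i=3: inner runs 3 times
  i=4: inner runs 4 times
  i=5: inner runs 5 times
  i=6: inner runs 6 times
  i=7: inner runs 7 times
  ...
Total = 0 + 1 + 2 + ... + 873 = 874*(874-1)/2 = 381501


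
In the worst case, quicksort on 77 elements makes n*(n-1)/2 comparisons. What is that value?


Sum of comparisons per partition:
76 + 75 + ... + 1 + 0
= 77 * (77 - 1) / 2
= 77 * 76 / 2
= 2926


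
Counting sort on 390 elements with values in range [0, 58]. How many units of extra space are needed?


Output array size: 390 (to store sorted result)
Count array size: 59 (one slot per possible value, range 0 to 58)
Total extra space = 390 + 59 = 449


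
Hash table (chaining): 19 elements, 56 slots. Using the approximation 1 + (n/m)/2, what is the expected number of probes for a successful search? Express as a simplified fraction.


Computing expected probes:
alpha = 19/56
= 1 + alpha/2
= 1 + 19/(2*56)
= (2*56 + 19) / (2*56)
= 131/112


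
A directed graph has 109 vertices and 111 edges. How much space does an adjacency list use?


Adjacency list: one list head per vertex + one entry per edge
Vertex heads: 109
Edge entries: 111
Total = 109 + 111 = 220


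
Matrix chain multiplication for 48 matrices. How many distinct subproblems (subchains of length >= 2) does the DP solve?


Subproblems are indexed by (i, j) where i < j.
Number of such pairs = n*(n-1)/2
= 48 * 47 / 2
= 1128


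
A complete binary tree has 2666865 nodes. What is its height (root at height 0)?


In a complete binary tree, level k holds nodes 2^k .. 2^(k+1)-1 (1-indexed).
Height = floor(log2(n)) = floor(log2(2666865)) = 21
Check: 2^21 = 2097152 <= 2666865 < 4194304 = 2^22


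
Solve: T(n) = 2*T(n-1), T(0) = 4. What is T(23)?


Unrolling:
T(23) = 2*T(22) = 2^2*T(21) = ... = 2^23*T(0)
= 2^23 * 4
= 8388608 * 4 = 33554432


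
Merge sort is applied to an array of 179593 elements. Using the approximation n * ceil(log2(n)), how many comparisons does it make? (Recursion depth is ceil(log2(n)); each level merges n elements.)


Merge sort divides the array into halves recursively.
Number of levels = ceil(log2(179593)) = 18
At each level, approximately n = 179593 comparisons are needed for merging.
Total comparisons ~ n * ceil(log2(n)) = 179593 * 18 = 3232674


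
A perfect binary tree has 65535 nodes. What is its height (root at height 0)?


For a perfect binary tree of height h: n = 2^(h+1) - 1, so h = log2(n+1) - 1.
  n + 1 = 65536 = 2^16
  log2(65536) = 16
  height = 16 - 1 = 15


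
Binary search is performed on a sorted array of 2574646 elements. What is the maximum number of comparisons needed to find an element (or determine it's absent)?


Binary search halves the search space each comparison:
  Step 1: search space = 2574646 -> 1287323
  Step 2: search space = 1287323 -> 643661
  Step 3: search space = 643661 -> 321830
  Step 4: search space = 321830 -> 160915
  Step 5: search space = 160915 -> 80457
  Step 6: search space = 80457 -> 40228
  Step 7: search space = 40228 -> 20114
  Step 8: search space = 20114 -> 10057
  Step 9: search space = 10057 -> 5028
  Step 10: search space = 5028 -> 2514
  Step 11: search space = 2514 -> 1257
  Step 12: search space = 1257 -> 628
  Step 13: search space = 628 -> 314
  Step 14: search space = 314 -> 157
  Step 15: search space = 157 -> 78
  Step 16: search space = 78 -> 39
  Step 17: search space = 39 -> 19
  Step 18: search space = 19 -> 9
  Step 19: search space = 9 -> 4
  Step 20: search space = 4 -> 2
  Step 21: search space = 2 -> 1
  Step 22: search space = 1 (final check)
Maximum comparisons = floor(log2(2574646)) + 1 = 21 + 1 = 22


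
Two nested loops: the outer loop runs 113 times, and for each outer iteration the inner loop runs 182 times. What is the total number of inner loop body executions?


Outer loop: 113 iterations
Inner loop: 182 iterations per outer iteration
Total = 113 * 182 = 20566


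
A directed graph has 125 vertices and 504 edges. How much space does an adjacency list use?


Adjacency list: one list head per vertex + one entry per edge
Vertex heads: 125
Edge entries: 504
Total = 125 + 504 = 629


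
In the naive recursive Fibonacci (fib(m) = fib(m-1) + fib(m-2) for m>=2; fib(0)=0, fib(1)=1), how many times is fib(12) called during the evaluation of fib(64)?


Let N(m) = number of times fib(m) is called while evaluating fib(64).
N(64) = 1 (the initial call).
N(63) = 1 (only fib(64) calls it).
For 1 <= m <= 62: fib(m) is called by fib(m+1) and fib(m+2), so
  N(m) = N(m+1) + N(m+2).
fib(0) is called only by fib(2), so N(0) = N(2).
Walk down from m=64:
  N(64)=1, N(63)=1, N(62)=2, N(61)=3, N(60)=5, N(59)=8, N(58)=13, N(57)=21, N(56)=34, N(55)=55, N(54)=89, N(53)=144, N(52)=233, N(51)=377, N(50)=610, N(49)=987, N(48)=1597, N(47)=2584, N(46)=4181, N(45)=6765, N(44)=10946, N(43)=17711, N(42)=28657, N(41)=46368, N(40)=75025, N(39)=121393, N(38)=196418, N(37)=317811, N(36)=514229, N(35)=832040, N(34)=1346269, N(33)=2178309, N(32)=3524578, N(31)=5702887, N(30)=9227465, N(29)=14930352, N(28)=24157817, N(27)=39088169, N(26)=63245986, N(25)=102334155, N(24)=165580141, N(23)=267914296, N(22)=433494437, N(21)=701408733, N(20)=1134903170, N(19)=1836311903, N(18)=2971215073, N(17)=4807526976, N(16)=7778742049, N(15)=12586269025, N(14)=20365011074, N(13)=32951280099, N(12)=53316291173
N(12) = 53316291173


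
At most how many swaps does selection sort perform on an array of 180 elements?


Each of the 179 passes places one element in its final position.
Pass 1: swap minimum into position 0
Pass 2: swap minimum of remaining into position 1
...
Pass 179: last two elements, one swap
Maximum swaps = 180 - 1 = 179


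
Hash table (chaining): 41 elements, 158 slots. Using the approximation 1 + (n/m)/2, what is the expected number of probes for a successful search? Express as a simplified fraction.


Computing expected probes:
alpha = 41/158
= 1 + alpha/2
= 1 + 41/(2*158)
= (2*158 + 41) / (2*158)
= 357/316


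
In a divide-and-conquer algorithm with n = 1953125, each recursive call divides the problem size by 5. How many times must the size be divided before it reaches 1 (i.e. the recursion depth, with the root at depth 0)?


Number of divisions = log_5(1953125)
Sizes: 1953125 -> 390625 -> 78125 -> 15625 -> 3125 -> 625 -> 125 -> 25 -> 5 -> 1 (9 divisions)
Recursion depth = 9


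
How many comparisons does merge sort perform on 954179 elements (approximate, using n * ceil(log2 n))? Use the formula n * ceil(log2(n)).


Recursion depth: ceil(log2(954179)) = 20
Each recursion level merges n = 954179 elements
Total = 954179 * 20 = 19083580


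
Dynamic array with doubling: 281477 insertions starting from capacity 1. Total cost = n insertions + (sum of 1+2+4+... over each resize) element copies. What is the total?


n = 281477
Insertion costs: 281477
Resizes copy 1, 2, 4, ... up to the largest power of 2 that is <= n-1 = 281476, i.e. 262144.
Copy costs = 1 + 2 + 4 + 8 + 16 + 32 + 64 + 128 + 256 + 512 + 1024 + 2048 + 4096 + 8192 + 16384 + 32768 + 65536 + 131072 + 262144 = 524287
Total = 281477 + 524287 = 805764


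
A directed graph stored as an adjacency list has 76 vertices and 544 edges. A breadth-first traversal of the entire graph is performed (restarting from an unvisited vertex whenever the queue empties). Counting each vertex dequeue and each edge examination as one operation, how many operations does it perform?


A full BFS traversal dequeues each vertex once and examines each edge once.
Vertex visits: 76
Edge visits: 544
V + E = 76 + 544 = 620


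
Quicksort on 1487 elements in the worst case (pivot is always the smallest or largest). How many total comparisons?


In the worst case, each partition step picks the worst pivot:
  Partition 1: 1486 comparisons (n-1 elements to compare)
  Partition 2: 1485 comparisons
  Partition 3: 1484 comparisons
  Partition 4: 1483 comparisons
  Partition 5: 1482 comparisons
  ...
  Last partition: 0 comparisons
Total = (n-1) + (n-2) + ... + 1 + 0 = n*(n-1)/2
= 1487*1486/2 = 1104841


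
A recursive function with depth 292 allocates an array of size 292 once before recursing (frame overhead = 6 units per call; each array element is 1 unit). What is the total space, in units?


Array allocation: 292 units (allocated once)
Stack frames: 292 deep * 6 per frame = 1752 units
Total = 292 + 1752 = 2044


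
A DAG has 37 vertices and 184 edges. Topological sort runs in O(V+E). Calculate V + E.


V = 37 (vertex processing)
E = 184 (edge processing)
V + E = 37 + 184 = 221


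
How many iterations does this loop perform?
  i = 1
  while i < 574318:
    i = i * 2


The loop variable doubles each iteration:
i = 1 -> 2 -> 4 -> 8 -> 16 -> 32 -> 64 -> 128 -> 256 -> 512 -> 1024 -> 2048 -> 4096 -> 8192 -> 16384 -> 32768 -> 65536 -> 131072 -> 262144 -> 524288 -> 1048576 (stop, 1048576 >= 574318)
Number of doublings = ceil(log2(574318)) = 20


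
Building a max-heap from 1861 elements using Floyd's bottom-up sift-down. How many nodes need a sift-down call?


In a heap of 1861 elements (0-indexed array):
  Last element index: 1860
  Parent of last element: floor((1860 - 1) / 2) = 929
  Internal nodes: indices 0 to 929
  Count = floor(1861/2) = 930


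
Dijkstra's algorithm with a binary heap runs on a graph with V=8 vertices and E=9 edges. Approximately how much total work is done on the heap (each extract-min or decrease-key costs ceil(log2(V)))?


Dijkstra with a binary heap: each vertex is extracted once, each edge may relax once.
Each heap operation costs O(log V).
V + E = 8 + 9 = 17
ceil(log2(8)) = 3 (since 2^2 = 4 < 8 <= 8 = 2^3)
Total heap work = (V+E) * ceil(log2(V)) = 17 * 3 = 51


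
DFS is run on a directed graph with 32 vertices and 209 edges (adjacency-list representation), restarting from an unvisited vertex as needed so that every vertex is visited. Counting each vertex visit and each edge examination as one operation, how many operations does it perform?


A full DFS traversal processes each vertex exactly once (push/pop on stack).
Each directed edge is examined once.
V = 32, E = 209
V + E = 241


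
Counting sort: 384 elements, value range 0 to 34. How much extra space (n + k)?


n = 384 (output array)
k = 35 (count array for 35 distinct values)
Extra space = 384 + 35 = 419


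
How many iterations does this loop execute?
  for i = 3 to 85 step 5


The loop variable i takes values starting at 3 and increments by 5 each iteration.
Sequence: i = 3, 8, 13, 18, 23, 28, 33, 38, 43, ...
The upper bound 85 is inclusive, so the count is floor((last - first) / step) + 1:
floor((85 - 3) / 5) + 1 = floor(82/5) + 1 = 16 + 1 = 17


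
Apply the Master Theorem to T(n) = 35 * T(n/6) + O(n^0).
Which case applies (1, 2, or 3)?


The Master Theorem: T(n) = a*T(n/b) + O(n^c)
  a = 35, b = 6, c = 0
log_b(a) = log_6(35) ~ 1.984
Compare b^c with a: 6^0 = 1 < 35, so c < log_b(a).
Since c < log_b(a), Case 1 applies.
T(n) = O(n^(log_6 35)) ~ O(n^1.984)
Master Theorem case = 1


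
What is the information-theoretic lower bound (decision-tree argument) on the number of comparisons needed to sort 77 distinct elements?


A binary decision tree of height h has at most 2^h leaves and needs at least n! of them, so h >= ceil(log2(n!)).
77! is far too large to multiply out, so use Stirling's series:
  ln(n!) ~ n ln n - n + (1/2) ln(2 pi n) + 1/(12n)  (error below 1/(360 n^3), negligible here)
  ln(77) = 4.3438054
  n ln n = 77 * 4.3438054 = 334.4730
  (1/2) ln(2 pi * 77) = (1/2) ln(483.8053) = 3.0908
  1/(12*77) = 0.0011
  ln(77!) ~ 334.4730 - 77 + 3.0908 + 0.0011 = 260.5649
Convert to base 2: log2(77!) = 260.5649 / ln 2 = 260.5649 / 0.69314718 = 375.9157
ceil(375.9157) = 376


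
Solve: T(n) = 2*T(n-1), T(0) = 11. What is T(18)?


Unrolling:
T(18) = 2*T(17) = 2^2*T(16) = ... = 2^18*T(0)
= 2^18 * 11
= 262144 * 11 = 2883584


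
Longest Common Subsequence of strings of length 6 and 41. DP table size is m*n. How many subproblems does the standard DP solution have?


DP table indexed by positions in both strings.
First string: 6 positions
Second string: 41 positions
Total = 6 * 41 = 246


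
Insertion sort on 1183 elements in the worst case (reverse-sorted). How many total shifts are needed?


In the worst case (reverse-sorted), each element shifts past all previous:
  Element 1: 1 shifts
  Element 2: 2 shifts
  Element 3: 3 shifts
  Element 4: 4 shifts
  Element 5: 5 shifts
  ...
  Element 1182: 1182 shifts
Total = 1 + 2 + ... + 1182
= 1183*(1183-1)/2 = 699153


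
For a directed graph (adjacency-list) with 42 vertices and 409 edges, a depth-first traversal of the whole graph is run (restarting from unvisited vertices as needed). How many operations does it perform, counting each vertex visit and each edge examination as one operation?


A full DFS traversal visits each vertex once and examines each edge once.
V = 42
E = 409
Sum = 42 + 409 = 451


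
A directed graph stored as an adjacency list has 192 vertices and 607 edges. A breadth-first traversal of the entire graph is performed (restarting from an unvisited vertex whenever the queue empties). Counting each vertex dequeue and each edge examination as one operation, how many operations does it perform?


A full BFS traversal dequeues each vertex once and examines each edge once.
Vertex visits: 192
Edge visits: 607
V + E = 192 + 607 = 799


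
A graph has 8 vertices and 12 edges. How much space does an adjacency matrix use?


Adjacency matrix: V x V grid of entries
Space = V^2 = 8^2 = 8 * 8 = 64


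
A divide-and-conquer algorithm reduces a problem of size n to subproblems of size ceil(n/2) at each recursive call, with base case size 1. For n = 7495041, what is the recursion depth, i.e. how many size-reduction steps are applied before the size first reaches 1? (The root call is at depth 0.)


Each step divides the size by 2 (rounding up); after k steps the size is ceil(n/2^k), which equals 1 exactly when 2^k >= n.
So the depth is the smallest k with 2^k >= 7495041, i.e. ceil(log_2(7495041)).
2^22 = 4194304 < 7495041 <= 8388608 = 2^23
Recursion depth = 23


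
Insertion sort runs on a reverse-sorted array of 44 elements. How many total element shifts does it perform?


Sum of shifts = 1 + 2 + 3 + ... + 43
= 44 * 43 / 2
= 1892 / 2
= 946


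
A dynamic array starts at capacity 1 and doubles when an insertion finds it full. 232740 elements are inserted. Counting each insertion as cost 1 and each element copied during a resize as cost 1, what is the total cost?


n = 232740
Insertion costs: 232740
Resizes copy 1, 2, 4, ... up to the largest power of 2 that is <= n-1 = 232739, i.e. 131072.
Copy costs = 1 + 2 + 4 + 8 + 16 + 32 + 64 + 128 + 256 + 512 + 1024 + 2048 + 4096 + 8192 + 16384 + 32768 + 65536 + 131072 = 262143
Total = 232740 + 262143 = 494883


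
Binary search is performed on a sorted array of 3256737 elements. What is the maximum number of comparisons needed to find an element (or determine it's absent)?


Binary search halves the search space each comparison:
  Step 1: search space = 3256737 -> 1628368
  Step 2: search space = 1628368 -> 814184
  Step 3: search space = 814184 -> 407092
  Step 4: search space = 407092 -> 203546
  Step 5: search space = 203546 -> 101773
  Step 6: search space = 101773 -> 50886
  Step 7: search space = 50886 -> 25443
  Step 8: search space = 25443 -> 12721
  Step 9: search space = 12721 -> 6360
  Step 10: search space = 6360 -> 3180
  Step 11: search space = 3180 -> 1590
  Step 12: search space = 1590 -> 795
  Step 13: search space = 795 -> 397
  Step 14: search space = 397 -> 198
  Step 15: search space = 198 -> 99
  Step 16: search space = 99 -> 49
  Step 17: search space = 49 -> 24
  Step 18: search space = 24 -> 12
  Step 19: search space = 12 -> 6
  Step 20: search space = 6 -> 3
  Step 21: search space = 3 -> 1
  Step 22: search space = 1 (final check)
Maximum comparisons = floor(log2(3256737)) + 1 = 21 + 1 = 22


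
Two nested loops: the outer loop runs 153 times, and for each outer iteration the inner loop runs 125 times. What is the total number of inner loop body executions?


Outer loop: 153 iterations
Inner loop: 125 iterations per outer iteration
Total = 153 * 125 = 19125


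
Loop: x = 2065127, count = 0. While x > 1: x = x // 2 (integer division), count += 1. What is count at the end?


The variable x halves each step:
x = 2065127 -> 1032563 -> 516281 -> 258140 -> 129070 -> 64535 -> 32267 -> 16133 -> 8066 -> 4033 -> 2016 -> 1008 -> 504 -> 252 -> 126 -> 63 -> 31 -> 15 -> 7 -> 3 -> 1
Number of halvings = floor(log2(2065127)) = 20


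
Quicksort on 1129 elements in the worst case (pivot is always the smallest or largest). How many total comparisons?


In the worst case, each partition step picks the worst pivot:
  Partition 1: 1128 comparisons (n-1 elements to compare)
  Partition 2: 1127 comparisons
  Partition 3: 1126 comparisons
  Partition 4: 1125 comparisons
  Partition 5: 1124 comparisons
  ...
  Last partition: 0 comparisons
Total = (n-1) + (n-2) + ... + 1 + 0 = n*(n-1)/2
= 1129*1128/2 = 636756


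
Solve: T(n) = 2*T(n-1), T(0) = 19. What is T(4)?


Unrolling:
T(4) = 2*T(3) = 2^2*T(2) = ... = 2^4*T(0)
= 2^4 * 19
= 16 * 19 = 304


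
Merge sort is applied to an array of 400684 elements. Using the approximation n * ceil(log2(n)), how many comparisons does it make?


Merge sort divides the array into halves recursively.
Number of levels = ceil(log2(400684)) = 19
At each level, approximately n = 400684 comparisons are needed for merging.
Total comparisons ~ n * ceil(log2(n)) = 400684 * 19 = 7612996


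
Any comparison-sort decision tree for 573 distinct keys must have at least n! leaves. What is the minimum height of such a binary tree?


A binary decision tree of height h has at most 2^h leaves and needs at least n! of them, so h >= ceil(log2(n!)).
573! is far too large to multiply out, so use Stirling's series:
  ln(n!) ~ n ln n - n + (1/2) ln(2 pi n) + 1/(12n)  (error below 1/(360 n^3), negligible here)
  ln(573) = 6.3508857
  n ln n = 573 * 6.3508857 = 3639.0575
  (1/2) ln(2 pi * 573) = (1/2) ln(3600.2652) = 4.0944
  1/(12*573) = 0.0001
  ln(573!) ~ 3639.0575 - 573 + 4.0944 + 0.0001 = 3070.1520
Convert to base 2: log2(573!) = 3070.1520 / ln 2 = 3070.1520 / 0.69314718 = 4429.2931
ceil(4429.2931) = 4430


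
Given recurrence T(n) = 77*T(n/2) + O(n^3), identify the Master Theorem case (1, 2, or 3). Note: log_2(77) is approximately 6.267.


Master Theorem parameters: a=77, b=2, c=3
log_b(a) = 6.267
Compare b^c with a: 2^3 = 8 < 77, so c < log_b(a).
Comparing c=3 vs log_b(a)=6.267:
3 < 6.267 => Case 1
Result: T(n) = O(n^(log_2 77)) ~ O(n^6.267)
Master Theorem case = 1


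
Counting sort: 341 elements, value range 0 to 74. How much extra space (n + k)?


n = 341 (output array)
k = 75 (count array for 75 distinct values)
Extra space = 341 + 75 = 416


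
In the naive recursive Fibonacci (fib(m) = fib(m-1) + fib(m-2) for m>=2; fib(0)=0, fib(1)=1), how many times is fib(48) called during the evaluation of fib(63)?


Let N(m) = number of times fib(m) is called while evaluating fib(63).
N(63) = 1 (the initial call).
N(62) = 1 (only fib(63) calls it).
For 1 <= m <= 61: fib(m) is called by fib(m+1) and fib(m+2), so
  N(m) = N(m+1) + N(m+2).
fib(0) is called only by fib(2), so N(0) = N(2).
Walk down from m=63:
  N(63)=1, N(62)=1, N(61)=2, N(60)=3, N(59)=5, N(58)=8, N(57)=13, N(56)=21, N(55)=34, N(54)=55, N(53)=89, N(52)=144, N(51)=233, N(50)=377, N(49)=610, N(48)=987
N(48) = 987


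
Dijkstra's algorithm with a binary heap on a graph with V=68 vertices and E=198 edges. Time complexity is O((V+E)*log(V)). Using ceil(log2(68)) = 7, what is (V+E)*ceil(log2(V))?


Dijkstra with a binary heap: each vertex is extracted once, each edge may relax once.
Each heap operation costs O(log V).
V + E = 68 + 198 = 266
ceil(log2(68)) = 7 (since 2^6 = 64 < 68 <= 128 = 2^7)
Total heap work = (V+E) * ceil(log2(V)) = 266 * 7 = 1862


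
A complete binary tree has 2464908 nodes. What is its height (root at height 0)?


In a complete binary tree, level k holds nodes 2^k .. 2^(k+1)-1 (1-indexed).
Height = floor(log2(n)) = floor(log2(2464908)) = 21
Check: 2^21 = 2097152 <= 2464908 < 4194304 = 2^22


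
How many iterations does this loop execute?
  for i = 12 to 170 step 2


The loop variable i takes values starting at 12 and increments by 2 each iteration.
Sequence: i = 12, 14, 16, 18, 20, 22, 24, 26, 28, ...
The upper bound 170 is inclusive, so the count is floor((last - first) / step) + 1:
floor((170 - 12) / 2) + 1 = floor(158/2) + 1 = 79 + 1 = 80


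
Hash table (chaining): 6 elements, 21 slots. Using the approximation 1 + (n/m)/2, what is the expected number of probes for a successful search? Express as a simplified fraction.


Computing expected probes:
alpha = 6/21
= 1 + alpha/2
= 1 + 6/(2*21)
= (2*21 + 6) / (2*21)
= 48/42 = 8/7


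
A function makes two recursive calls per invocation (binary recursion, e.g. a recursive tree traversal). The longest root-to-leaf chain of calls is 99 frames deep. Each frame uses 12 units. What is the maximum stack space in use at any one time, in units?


Binary recursion: the two calls run one after the other, so only one root-to-leaf chain of frames is on the stack at a time.
Maximum depth (longest chain) = 99 frames
Each frame = 12 units
Max stack space = 99 * 12 = 1188


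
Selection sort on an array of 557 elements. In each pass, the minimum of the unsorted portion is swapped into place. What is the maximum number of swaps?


Selection sort performs one swap per pass:
  Pass 1: find min in positions 0 to 556, swap with position 0
  Pass 2: find min in positions 1 to 556, swap with position 1
  Pass 3: find min in positions 2 to 556, swap with position 2
  Pass 4: find min in positions 3 to 556, swap with position 3
  Pass 5: find min in positions 4 to 556, swap with position 4
  ... (551 more passes)
Total passes (and swaps) = n - 1 = 557 - 1 = 556


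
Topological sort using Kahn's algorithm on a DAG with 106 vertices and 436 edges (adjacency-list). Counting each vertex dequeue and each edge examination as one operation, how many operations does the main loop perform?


Kahn's algorithm:
  1. Compute in-degrees: O(V + E)
  2. Process queue: each vertex dequeued once (O(V))
     each edge examined once (O(E))
Total = V + E = 106 + 436 = 542


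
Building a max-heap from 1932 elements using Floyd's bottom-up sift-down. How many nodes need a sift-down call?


In a heap of 1932 elements (0-indexed array):
  Last element index: 1931
  Parent of last element: floor((1931 - 1) / 2) = 965
  Internal nodes: indices 0 to 965
  Count = floor(1932/2) = 966


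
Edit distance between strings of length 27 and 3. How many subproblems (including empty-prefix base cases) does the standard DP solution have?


The table includes base cases (empty prefixes).
Rows: (m+1) = 28
Columns: (n+1) = 4
Total = 28 * 4 = 112


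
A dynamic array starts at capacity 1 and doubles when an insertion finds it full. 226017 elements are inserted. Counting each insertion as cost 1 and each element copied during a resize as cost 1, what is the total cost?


n = 226017
Insertion costs: 226017
Resizes copy 1, 2, 4, ... up to the largest power of 2 that is <= n-1 = 226016, i.e. 131072.
Copy costs = 1 + 2 + 4 + 8 + 16 + 32 + 64 + 128 + 256 + 512 + 1024 + 2048 + 4096 + 8192 + 16384 + 32768 + 65536 + 131072 = 262143
Total = 226017 + 262143 = 488160


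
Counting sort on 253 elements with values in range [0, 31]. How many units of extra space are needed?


Output array size: 253 (to store sorted result)
Count array size: 32 (one slot per possible value, range 0 to 31)
Total extra space = 253 + 32 = 285


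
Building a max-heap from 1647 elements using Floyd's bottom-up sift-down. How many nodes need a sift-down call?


In a heap of 1647 elements (0-indexed array):
  Last element index: 1646
  Parent of last element: floor((1646 - 1) / 2) = 822
  Internal nodes: indices 0 to 822
  Count = floor(1647/2) = 823


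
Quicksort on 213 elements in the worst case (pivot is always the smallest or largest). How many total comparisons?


In the worst case, each partition step picks the worst pivot:
  Partition 1: 212 comparisons (n-1 elements to compare)
  Partition 2: 211 comparisons
  Partition 3: 210 comparisons
  Partition 4: 209 comparisons
  Partition 5: 208 comparisons
  ...
  Last partition: 0 comparisons
Total = (n-1) + (n-2) + ... + 1 + 0 = n*(n-1)/2
= 213*212/2 = 22578


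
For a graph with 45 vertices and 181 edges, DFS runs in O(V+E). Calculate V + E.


A full DFS traversal visits each vertex once and examines each edge once.
V = 45
E = 181
Sum = 45 + 181 = 226


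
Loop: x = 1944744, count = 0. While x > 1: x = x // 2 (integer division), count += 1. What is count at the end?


The variable x halves each step:
x = 1944744 -> 972372 -> 486186 -> 243093 -> 121546 -> 60773 -> 30386 -> 15193 -> 7596 -> 3798 -> 1899 -> 949 -> 474 -> 237 -> 118 -> 59 -> 29 -> 14 -> 7 -> 3 -> 1
Number of halvings = floor(log2(1944744)) = 20


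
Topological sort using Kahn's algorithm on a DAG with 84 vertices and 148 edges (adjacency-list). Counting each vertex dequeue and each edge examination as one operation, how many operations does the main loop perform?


Kahn's algorithm:
  1. Compute in-degrees: O(V + E)
  2. Process queue: each vertex dequeued once (O(V))
     each edge examined once (O(E))
Total = V + E = 84 + 148 = 232


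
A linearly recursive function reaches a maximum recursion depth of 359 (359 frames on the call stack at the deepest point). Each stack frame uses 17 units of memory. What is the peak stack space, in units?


Maximum recursion depth = 359 frames
Memory per frame = 17 units
Total stack space = depth * frame_size
= 359 * 17 = 6103


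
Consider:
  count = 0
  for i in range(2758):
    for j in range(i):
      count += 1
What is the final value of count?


For each i, the inner loop runs i times:
  i=0: inner runs 0 times
  i=1: inner runs 1 time
  i=2: inner runs 2 times
  i=3: inner runs 3 times
  i=4: inner runs 4 times
  i=5: inner runs 5 times
  i=6: inner runs 6 times
  i=7: inner runs 7 times
  ...
Total = 0 + 1 + 2 + ... + 2757 = 2758*(2758-1)/2 = 3801903


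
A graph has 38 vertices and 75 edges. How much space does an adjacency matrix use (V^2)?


Adjacency matrix: V x V grid of entries
Space = V^2 = 38^2 = 38 * 38 = 1444


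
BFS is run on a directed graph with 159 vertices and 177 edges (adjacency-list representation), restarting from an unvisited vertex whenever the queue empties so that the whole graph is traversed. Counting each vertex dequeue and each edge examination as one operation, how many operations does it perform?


A full BFS traversal dequeues each vertex exactly once and examines each directed edge exactly once.
V = 159 (vertex processing cost)
E = 177 (edge examination cost)
Total operations proportional to V + E = 159 + 177 = 336


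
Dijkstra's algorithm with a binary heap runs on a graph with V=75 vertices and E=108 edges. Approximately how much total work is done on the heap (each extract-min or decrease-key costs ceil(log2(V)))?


Dijkstra with a binary heap: each vertex is extracted once, each edge may relax once.
Each heap operation costs O(log V).
V + E = 75 + 108 = 183
ceil(log2(75)) = 7 (since 2^6 = 64 < 75 <= 128 = 2^7)
Total heap work = (V+E) * ceil(log2(V)) = 183 * 7 = 1281


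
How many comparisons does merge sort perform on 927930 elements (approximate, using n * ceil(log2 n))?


Recursion depth: ceil(log2(927930)) = 20
Each recursion level merges n = 927930 elements
Total = 927930 * 20 = 18558600


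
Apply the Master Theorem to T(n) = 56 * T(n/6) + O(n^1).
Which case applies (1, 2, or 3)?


The Master Theorem: T(n) = a*T(n/b) + O(n^c)
  a = 56, b = 6, c = 1
log_b(a) = log_6(56) ~ 2.247
Compare b^c with a: 6^1 = 6 < 56, so c < log_b(a).
Since c < log_b(a), Case 1 applies.
T(n) = O(n^(log_6 56)) ~ O(n^2.247)
Master Theorem case = 1


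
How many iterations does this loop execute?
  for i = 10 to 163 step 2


The loop variable i takes values starting at 10 and increments by 2 each iteration.
Sequence: i = 10, 12, 14, 16, 18, 20, 22, 24, 26, ...
The upper bound 163 is inclusive, so the count is floor((last - first) / step) + 1:
floor((163 - 10) / 2) + 1 = floor(153/2) + 1 = 76 + 1 = 77


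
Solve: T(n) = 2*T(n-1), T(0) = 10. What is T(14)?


Unrolling:
T(14) = 2*T(13) = 2^2*T(12) = ... = 2^14*T(0)
= 2^14 * 10
= 16384 * 10 = 163840


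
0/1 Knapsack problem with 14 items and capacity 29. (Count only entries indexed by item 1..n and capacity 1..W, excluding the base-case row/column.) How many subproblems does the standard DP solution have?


The DP table is indexed by (item, capacity).
Rows: 14 items
Columns: 29 capacity values (1 to W)
Total subproblems = 14 * 29 = 406


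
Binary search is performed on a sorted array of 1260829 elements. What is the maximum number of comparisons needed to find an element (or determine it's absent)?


Binary search halves the search space each comparison:
  Step 1: search space = 1260829 -> 630414
  Step 2: search space = 630414 -> 315207
  Step 3: search space = 315207 -> 157603
  Step 4: search space = 157603 -> 78801
  Step 5: search space = 78801 -> 39400
  Step 6: search space = 39400 -> 19700
  Step 7: search space = 19700 -> 9850
  Step 8: search space = 9850 -> 4925
  Step 9: search space = 4925 -> 2462
  Step 10: search space = 2462 -> 1231
  Step 11: search space = 1231 -> 615
  Step 12: search space = 615 -> 307
  Step 13: search space = 307 -> 153
  Step 14: search space = 153 -> 76
  Step 15: search space = 76 -> 38
  Step 16: search space = 38 -> 19
  Step 17: search space = 19 -> 9
  Step 18: search space = 9 -> 4
  Step 19: search space = 4 -> 2
  Step 20: search space = 2 -> 1
  Step 21: search space = 1 (final check)
Maximum comparisons = floor(log2(1260829)) + 1 = 20 + 1 = 21


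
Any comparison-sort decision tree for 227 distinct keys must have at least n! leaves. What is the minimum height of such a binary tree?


A binary decision tree of height h has at most 2^h leaves and needs at least n! of them, so h >= ceil(log2(n!)).
227! is far too large to multiply out, so use Stirling's series:
  ln(n!) ~ n ln n - n + (1/2) ln(2 pi n) + 1/(12n)  (error below 1/(360 n^3), negligible here)
  ln(227) = 5.4249500
  n ln n = 227 * 5.4249500 = 1231.4636
  (1/2) ln(2 pi * 227) = (1/2) ln(1426.2831) = 3.6314
  1/(12*227) = 0.0004
  ln(227!) ~ 1231.4636 - 227 + 3.6314 + 0.0004 = 1008.0954
Convert to base 2: log2(227!) = 1008.0954 / ln 2 = 1008.0954 / 0.69314718 = 1454.3742
ceil(1454.3742) = 1455


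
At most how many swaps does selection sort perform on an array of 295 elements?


Each of the 294 passes places one element in its final position.
Pass 1: swap minimum into position 0
Pass 2: swap minimum of remaining into position 1
...
Pass 294: last two elements, one swap
Maximum swaps = 295 - 1 = 294


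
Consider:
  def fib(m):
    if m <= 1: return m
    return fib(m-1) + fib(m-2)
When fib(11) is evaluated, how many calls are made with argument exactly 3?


Let N(m) = number of times fib(m) is called while evaluating fib(11).
N(11) = 1 (the initial call).
N(10) = 1 (only fib(11) calls it).
For 1 <= m <= 9: fib(m) is called by fib(m+1) and fib(m+2), so
  N(m) = N(m+1) + N(m+2).
fib(0) is called only by fib(2), so N(0) = N(2).
Walk down from m=11:
  N(11)=1, N(10)=1, N(9)=2, N(8)=3, N(7)=5, N(6)=8, N(5)=13, N(4)=21, N(3)=34
N(3) = 34


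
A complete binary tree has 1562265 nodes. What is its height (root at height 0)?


In a complete binary tree, level k holds nodes 2^k .. 2^(k+1)-1 (1-indexed).
Height = floor(log2(n)) = floor(log2(1562265)) = 20
Check: 2^20 = 1048576 <= 1562265 < 2097152 = 2^21


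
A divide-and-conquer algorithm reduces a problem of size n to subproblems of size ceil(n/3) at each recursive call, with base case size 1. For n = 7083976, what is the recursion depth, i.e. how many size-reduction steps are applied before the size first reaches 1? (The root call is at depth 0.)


Each step divides the size by 3 (rounding up); after k steps the size is ceil(n/3^k), which equals 1 exactly when 3^k >= n.
So the depth is the smallest k with 3^k >= 7083976, i.e. ceil(log_3(7083976)).
3^14 = 4782969 < 7083976 <= 14348907 = 3^15
Recursion depth = 15


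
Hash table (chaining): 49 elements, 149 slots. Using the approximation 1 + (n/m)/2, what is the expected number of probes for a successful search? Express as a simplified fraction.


Computing expected probes:
alpha = 49/149
= 1 + alpha/2
= 1 + 49/(2*149)
= (2*149 + 49) / (2*149)
= 347/298


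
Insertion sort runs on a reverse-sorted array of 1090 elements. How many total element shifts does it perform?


Sum of shifts = 1 + 2 + 3 + ... + 1089
= 1090 * 1089 / 2
= 1187010 / 2
= 593505


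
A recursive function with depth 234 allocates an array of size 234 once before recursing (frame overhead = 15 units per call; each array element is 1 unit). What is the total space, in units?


Array allocation: 234 units (allocated once)
Stack frames: 234 deep * 15 per frame = 3510 units
Total = 234 + 3510 = 3744


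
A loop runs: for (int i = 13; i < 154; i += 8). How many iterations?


Loop starts at i = 13, increments by 8, stops when i >= 154.
Number of iterations = ceil((154 - 13) / 8)
= ceil(141 / 8)
= 18


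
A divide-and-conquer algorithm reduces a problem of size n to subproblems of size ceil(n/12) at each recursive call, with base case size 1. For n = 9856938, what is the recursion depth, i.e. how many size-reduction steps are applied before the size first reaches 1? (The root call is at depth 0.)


Each step divides the size by 12 (rounding up); after k steps the size is ceil(n/12^k), which equals 1 exactly when 12^k >= n.
So the depth is the smallest k with 12^k >= 9856938, i.e. ceil(log_12(9856938)).
12^6 = 2985984 < 9856938 <= 35831808 = 12^7
Recursion depth = 7


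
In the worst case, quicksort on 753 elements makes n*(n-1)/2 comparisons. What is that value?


Sum of comparisons per partition:
752 + 751 + ... + 1 + 0
= 753 * (753 - 1) / 2
= 753 * 752 / 2
= 283128


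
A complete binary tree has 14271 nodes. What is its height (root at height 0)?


In a complete binary tree, level k holds nodes 2^k .. 2^(k+1)-1 (1-indexed).
Height = floor(log2(n)) = floor(log2(14271)) = 13
Check: 2^13 = 8192 <= 14271 < 16384 = 2^14


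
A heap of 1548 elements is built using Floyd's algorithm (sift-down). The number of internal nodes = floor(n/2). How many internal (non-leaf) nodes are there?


Leaf nodes occupy roughly half the array.
Sift-down is called for each internal node, starting from the last one.
Internal nodes = floor(n/2) = floor(1548/2) = 774


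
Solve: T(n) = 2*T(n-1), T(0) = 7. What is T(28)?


Unrolling:
T(28) = 2*T(27) = 2^2*T(26) = ... = 2^28*T(0)
= 2^28 * 7
= 268435456 * 7 = 1879048192


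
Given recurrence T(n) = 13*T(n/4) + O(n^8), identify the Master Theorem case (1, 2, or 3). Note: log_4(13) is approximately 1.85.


Master Theorem parameters: a=13, b=4, c=8
log_b(a) = 1.85
Compare b^c with a: 4^8 = 65536 > 13, so c > log_b(a).
Comparing c=8 vs log_b(a)=1.85:
8 > 1.85 => Case 3
Result: T(n) = O(n^8)
Master Theorem case = 3


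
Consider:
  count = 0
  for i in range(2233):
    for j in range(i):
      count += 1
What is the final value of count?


For each i, the inner loop runs i times:
  i=0: inner runs 0 times
  i=1: inner runs 1 time
  i=2: inner runs 2 times
  i=3: inner runs 3 times
  i=4: inner runs 4 times
  i=5: inner runs 5 times
  i=6: inner runs 6 times
  i=7: inner runs 7 times
  ...
Total = 0 + 1 + 2 + ... + 2232 = 2233*(2233-1)/2 = 2492028


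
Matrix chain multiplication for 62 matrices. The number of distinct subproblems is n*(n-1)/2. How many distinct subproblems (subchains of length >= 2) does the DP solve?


Subproblems are indexed by (i, j) where i < j.
Number of such pairs = n*(n-1)/2
= 62 * 61 / 2
= 1891


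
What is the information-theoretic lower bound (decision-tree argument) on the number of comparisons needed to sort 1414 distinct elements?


A binary decision tree of height h has at most 2^h leaves and needs at least n! of them, so h >= ceil(log2(n!)).
1414! is far too large to multiply out, so use Stirling's series:
  ln(n!) ~ n ln n - n + (1/2) ln(2 pi n) + 1/(12n)  (error below 1/(360 n^3), negligible here)
  ln(1414) = 7.2541778
  n ln n = 1414 * 7.2541778 = 10257.4074
  (1/2) ln(2 pi * 1414) = (1/2) ln(8884.4240) = 4.5460
  1/(12*1414) = 0.0001
  ln(1414!) ~ 10257.4074 - 1414 + 4.5460 + 0.0001 = 8847.9535
Convert to base 2: log2(1414!) = 8847.9535 / ln 2 = 8847.9535 / 0.69314718 = 12764.8986
ceil(12764.8986) = 12765


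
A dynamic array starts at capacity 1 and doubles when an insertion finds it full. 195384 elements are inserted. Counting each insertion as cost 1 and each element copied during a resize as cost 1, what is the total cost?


n = 195384
Insertion costs: 195384
Resizes copy 1, 2, 4, ... up to the largest power of 2 that is <= n-1 = 195383, i.e. 131072.
Copy costs = 1 + 2 + 4 + 8 + 16 + 32 + 64 + 128 + 256 + 512 + 1024 + 2048 + 4096 + 8192 + 16384 + 32768 + 65536 + 131072 = 262143
Total = 195384 + 262143 = 457527
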